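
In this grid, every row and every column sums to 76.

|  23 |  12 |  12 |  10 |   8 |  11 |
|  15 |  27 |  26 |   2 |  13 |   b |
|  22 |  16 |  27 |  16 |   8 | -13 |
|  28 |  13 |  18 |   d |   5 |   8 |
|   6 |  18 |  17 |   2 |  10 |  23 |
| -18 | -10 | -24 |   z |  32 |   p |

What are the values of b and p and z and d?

b = -7, p = 54, z = 42, d = 4

The known cells in row 4 total 72, leaving 76 − 72 = 4 for the blank.
The known cells in column 4 total 34, leaving 76 − 34 = 42 for the blank.
The known cells in row 6 total 22, leaving 76 − 22 = 54 for the blank.
The known cells in row 2 total 83, leaving 76 − 83 = -7 for the blank.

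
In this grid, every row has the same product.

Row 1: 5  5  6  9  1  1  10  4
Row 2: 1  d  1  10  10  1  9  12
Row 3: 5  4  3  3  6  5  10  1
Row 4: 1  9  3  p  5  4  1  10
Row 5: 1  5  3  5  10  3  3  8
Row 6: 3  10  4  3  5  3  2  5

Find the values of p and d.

Rows 5 and 6 each multiply to 54000, so every row has product 54000.
Row 4: 1×9×3×5×4×1×10 = 5400, so the missing entry is 54000 ÷ 5400 = 10.
Row 2: 1×1×10×10×1×9×12 = 10800, so the missing entry is 54000 ÷ 10800 = 5.

p = 10, d = 5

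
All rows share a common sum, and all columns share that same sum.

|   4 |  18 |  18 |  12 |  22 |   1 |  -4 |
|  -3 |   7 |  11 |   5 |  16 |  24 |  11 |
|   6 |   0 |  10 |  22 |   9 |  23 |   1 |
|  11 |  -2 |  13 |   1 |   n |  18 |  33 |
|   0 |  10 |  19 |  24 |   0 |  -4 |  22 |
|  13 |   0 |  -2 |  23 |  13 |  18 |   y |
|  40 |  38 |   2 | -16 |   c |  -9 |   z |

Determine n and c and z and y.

Rows 1 and 2 both sum to 71, so that's the common total.
Row 6 has 13 + 0 − 2 + 23 + 13 + 18 = 65; the blank must be 71 − 65 = 6.
Column 7 has -4 + 11 + 1 + 33 + 22 + 6 = 69; the blank must be 71 − 69 = 2.
Row 7 has 40 + 38 + 2 − 16 − 9 + 2 = 57; the blank must be 71 − 57 = 14.
Row 4 has 11 − 2 + 13 + 1 + 18 + 33 = 74; the blank must be 71 − 74 = -3.

n = -3, c = 14, z = 2, y = 6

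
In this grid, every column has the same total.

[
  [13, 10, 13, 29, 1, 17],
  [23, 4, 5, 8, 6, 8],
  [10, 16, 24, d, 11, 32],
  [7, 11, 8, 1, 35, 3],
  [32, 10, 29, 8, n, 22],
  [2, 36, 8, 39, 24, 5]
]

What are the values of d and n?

d = 2, n = 10

Column 3 sums to 87 and so does column 6; that's the common total.
In column 4 the known cells total 85, leaving 87 − 85 = 2.
In column 5 the known cells total 77, leaving 87 − 77 = 10.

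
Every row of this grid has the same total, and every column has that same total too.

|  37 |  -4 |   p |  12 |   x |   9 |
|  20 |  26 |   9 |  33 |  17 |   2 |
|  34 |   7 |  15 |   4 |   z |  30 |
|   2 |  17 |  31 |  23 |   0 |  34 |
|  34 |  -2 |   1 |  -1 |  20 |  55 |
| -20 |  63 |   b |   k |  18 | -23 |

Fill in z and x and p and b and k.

Rows 2 and 4 both sum to 107, so that's the common total.
Row 3: 34 + 7 + 15 + 4 + 30 = 90, so its missing entry is 107 − 90 = 17.
Column 5: 17 + 17 + 0 + 20 + 18 = 72, so its missing entry is 107 − 72 = 35.
Row 1: 37 − 4 + 12 + 35 + 9 = 89, so its missing entry is 107 − 89 = 18.
Column 4: 12 + 33 + 4 + 23 − 1 = 71, so its missing entry is 107 − 71 = 36.
Row 6: -20 + 63 + 36 + 18 − 23 = 74, so its missing entry is 107 − 74 = 33.

z = 17, x = 35, p = 18, b = 33, k = 36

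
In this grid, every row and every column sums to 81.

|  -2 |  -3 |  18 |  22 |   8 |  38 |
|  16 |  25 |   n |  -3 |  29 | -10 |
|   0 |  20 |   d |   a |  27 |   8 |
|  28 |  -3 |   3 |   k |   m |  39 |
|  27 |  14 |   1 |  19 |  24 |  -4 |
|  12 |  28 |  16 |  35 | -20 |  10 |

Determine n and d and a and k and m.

Row 2: 16 + 25 − 3 + 29 − 10 = 57, so its missing entry is 81 − 57 = 24.
Column 5: 8 + 29 + 27 + 24 − 20 = 68, so its missing entry is 81 − 68 = 13.
Row 4: 28 − 3 + 3 + 13 + 39 = 80, so its missing entry is 81 − 80 = 1.
Column 4: 22 − 3 + 1 + 19 + 35 = 74, so its missing entry is 81 − 74 = 7.
Row 3: 0 + 20 + 7 + 27 + 8 = 62, so its missing entry is 81 − 62 = 19.

n = 24, d = 19, a = 7, k = 1, m = 13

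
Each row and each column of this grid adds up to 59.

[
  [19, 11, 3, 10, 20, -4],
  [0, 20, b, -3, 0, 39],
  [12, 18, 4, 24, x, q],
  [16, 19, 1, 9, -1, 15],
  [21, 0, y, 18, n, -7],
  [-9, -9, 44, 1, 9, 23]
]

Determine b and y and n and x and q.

Row 2 has 0 + 20 − 3 + 0 + 39 = 56; the blank must be 59 − 56 = 3.
Column 3 has 3 + 3 + 4 + 1 + 44 = 55; the blank must be 59 − 55 = 4.
Row 5 has 21 + 0 + 4 + 18 − 7 = 36; the blank must be 59 − 36 = 23.
Column 5 has 20 + 0 − 1 + 23 + 9 = 51; the blank must be 59 − 51 = 8.
Row 3 has 12 + 18 + 4 + 24 + 8 = 66; the blank must be 59 − 66 = -7.

b = 3, y = 4, n = 23, x = 8, q = -7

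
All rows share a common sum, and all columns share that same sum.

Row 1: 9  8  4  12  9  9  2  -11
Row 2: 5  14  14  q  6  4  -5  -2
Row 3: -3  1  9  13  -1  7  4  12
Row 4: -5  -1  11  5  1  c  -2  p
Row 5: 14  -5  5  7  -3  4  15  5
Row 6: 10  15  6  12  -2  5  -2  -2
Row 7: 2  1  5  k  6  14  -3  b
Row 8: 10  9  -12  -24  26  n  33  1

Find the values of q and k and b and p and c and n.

q = 6, k = 11, b = 6, p = 33, c = 0, n = -1

Rows 1 and 3 both sum to 42, so that's the common total.
Row 8 has 10 + 9 − 12 − 24 + 26 + 33 + 1 = 43; the blank must be 42 − 43 = -1.
Row 2 has 5 + 14 + 14 + 6 + 4 − 5 − 2 = 36; the blank must be 42 − 36 = 6.
Column 4 has 12 + 6 + 13 + 5 + 7 + 12 − 24 = 31; the blank must be 42 − 31 = 11.
Row 7 has 2 + 1 + 5 + 11 + 6 + 14 − 3 = 36; the blank must be 42 − 36 = 6.
Column 8 has -11 − 2 + 12 + 5 − 2 + 6 + 1 = 9; the blank must be 42 − 9 = 33.
Row 4 has -5 − 1 + 11 + 5 + 1 − 2 + 33 = 42; the blank must be 42 − 42 = 0.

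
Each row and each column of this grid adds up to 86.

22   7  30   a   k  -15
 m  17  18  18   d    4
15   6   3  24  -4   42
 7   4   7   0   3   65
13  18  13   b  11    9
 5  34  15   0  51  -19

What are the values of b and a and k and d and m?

The known cells in row 5 total 64, leaving 86 − 64 = 22 for the blank.
The known cells in column 4 total 64, leaving 86 − 64 = 22 for the blank.
The known cells in row 1 total 66, leaving 86 − 66 = 20 for the blank.
The known cells in column 5 total 81, leaving 86 − 81 = 5 for the blank.
The known cells in row 2 total 62, leaving 86 − 62 = 24 for the blank.

b = 22, a = 22, k = 20, d = 5, m = 24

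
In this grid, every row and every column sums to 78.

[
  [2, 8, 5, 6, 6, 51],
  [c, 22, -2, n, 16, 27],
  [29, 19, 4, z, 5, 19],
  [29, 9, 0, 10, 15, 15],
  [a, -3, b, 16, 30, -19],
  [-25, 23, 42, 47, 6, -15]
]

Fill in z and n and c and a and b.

The known cells in column 3 total 49, leaving 78 − 49 = 29 for the blank.
The known cells in row 5 total 53, leaving 78 − 53 = 25 for the blank.
The known cells in row 3 total 76, leaving 78 − 76 = 2 for the blank.
The known cells in column 1 total 60, leaving 78 − 60 = 18 for the blank.
The known cells in row 2 total 81, leaving 78 − 81 = -3 for the blank.

z = 2, n = -3, c = 18, a = 25, b = 29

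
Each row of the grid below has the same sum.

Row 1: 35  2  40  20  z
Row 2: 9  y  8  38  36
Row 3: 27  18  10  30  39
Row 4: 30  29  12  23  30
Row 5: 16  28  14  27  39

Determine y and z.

Rows 3 and 4 both add up to 124, so every row sums to 124.
Row 2: 9 + 8 + 38 + 36 = 91, so the missing entry is 124 − 91 = 33.
Row 1: 35 + 2 + 40 + 20 = 97, so the missing entry is 124 − 97 = 27.

y = 33, z = 27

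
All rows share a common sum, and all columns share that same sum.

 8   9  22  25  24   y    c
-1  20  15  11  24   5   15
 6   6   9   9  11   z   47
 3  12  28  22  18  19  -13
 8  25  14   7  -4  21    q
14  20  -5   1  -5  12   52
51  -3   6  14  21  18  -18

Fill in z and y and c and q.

z = 1, y = 13, c = -12, q = 18

Rows 2 and 4 both sum to 89, so that's the common total.
The known cells in row 5 total 71, leaving 89 − 71 = 18 for the blank.
The known cells in row 3 total 88, leaving 89 − 88 = 1 for the blank.
The known cells in column 6 total 76, leaving 89 − 76 = 13 for the blank.
The known cells in row 1 total 101, leaving 89 − 101 = -12 for the blank.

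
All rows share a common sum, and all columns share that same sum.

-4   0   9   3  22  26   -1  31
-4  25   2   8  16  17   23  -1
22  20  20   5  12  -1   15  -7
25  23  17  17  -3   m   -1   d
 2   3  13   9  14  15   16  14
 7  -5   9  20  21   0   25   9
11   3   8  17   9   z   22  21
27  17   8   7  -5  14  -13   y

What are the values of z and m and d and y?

z = -5, m = 20, d = -12, y = 31

Rows 1 and 2 both sum to 86, so that's the common total.
Row 7 has 11 + 3 + 8 + 17 + 9 + 22 + 21 = 91; the blank must be 86 − 91 = -5.
Column 6 has 26 + 17 − 1 + 15 + 0 − 5 + 14 = 66; the blank must be 86 − 66 = 20.
Row 4 has 25 + 23 + 17 + 17 − 3 + 20 − 1 = 98; the blank must be 86 − 98 = -12.
Row 8 has 27 + 17 + 8 + 7 − 5 + 14 − 13 = 55; the blank must be 86 − 55 = 31.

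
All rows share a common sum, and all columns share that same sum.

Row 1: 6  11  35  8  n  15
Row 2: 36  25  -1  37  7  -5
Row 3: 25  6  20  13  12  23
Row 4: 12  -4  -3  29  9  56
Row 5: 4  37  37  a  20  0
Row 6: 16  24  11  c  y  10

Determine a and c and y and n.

Rows 2 and 3 both sum to 99, so that's the common total.
Row 1 has 6 + 11 + 35 + 8 + 15 = 75; the blank must be 99 − 75 = 24.
Column 5 has 24 + 7 + 12 + 9 + 20 = 72; the blank must be 99 − 72 = 27.
Row 6 has 16 + 24 + 11 + 27 + 10 = 88; the blank must be 99 − 88 = 11.
Row 5 has 4 + 37 + 37 + 20 + 0 = 98; the blank must be 99 − 98 = 1.

a = 1, c = 11, y = 27, n = 24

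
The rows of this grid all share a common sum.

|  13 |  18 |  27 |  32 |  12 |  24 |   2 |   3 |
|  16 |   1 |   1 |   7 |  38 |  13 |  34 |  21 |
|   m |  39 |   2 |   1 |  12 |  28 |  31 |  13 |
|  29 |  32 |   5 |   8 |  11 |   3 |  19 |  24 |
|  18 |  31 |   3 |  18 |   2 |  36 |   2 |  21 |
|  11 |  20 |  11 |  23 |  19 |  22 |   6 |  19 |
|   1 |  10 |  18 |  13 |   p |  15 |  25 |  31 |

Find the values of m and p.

m = 5, p = 18

Rows 2 and 4 both add up to 131, so every row sums to 131.
Row 3: 39 + 2 + 1 + 12 + 28 + 31 + 13 = 126, so the missing entry is 131 − 126 = 5.
Row 7: 1 + 10 + 18 + 13 + 15 + 25 + 31 = 113, so the missing entry is 131 − 113 = 18.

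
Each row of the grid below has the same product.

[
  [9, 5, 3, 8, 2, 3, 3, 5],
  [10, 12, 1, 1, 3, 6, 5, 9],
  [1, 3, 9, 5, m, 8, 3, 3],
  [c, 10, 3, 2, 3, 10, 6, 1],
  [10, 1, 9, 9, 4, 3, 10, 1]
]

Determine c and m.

c = 9, m = 10

Rows 1 and 2 each multiply to 97200, so every row has product 97200.
Row 4: 10×3×2×3×10×6×1 = 10800, so the missing entry is 97200 ÷ 10800 = 9.
Row 3: 1×3×9×5×8×3×3 = 9720, so the missing entry is 97200 ÷ 9720 = 10.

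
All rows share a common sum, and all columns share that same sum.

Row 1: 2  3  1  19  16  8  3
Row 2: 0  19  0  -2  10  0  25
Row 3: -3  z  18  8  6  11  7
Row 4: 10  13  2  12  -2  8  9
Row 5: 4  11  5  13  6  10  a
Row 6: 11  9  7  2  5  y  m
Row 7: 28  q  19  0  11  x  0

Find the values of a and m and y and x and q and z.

a = 3, m = 5, y = 13, x = 2, q = -8, z = 5

Rows 1 and 2 both sum to 52, so that's the common total.
Row 3: -3 + 18 + 8 + 6 + 11 + 7 = 47, so its missing entry is 52 − 47 = 5.
Column 2: 3 + 19 + 5 + 13 + 11 + 9 = 60, so its missing entry is 52 − 60 = -8.
Row 7: 28 − 8 + 19 + 0 + 11 + 0 = 50, so its missing entry is 52 − 50 = 2.
Column 6: 8 + 0 + 11 + 8 + 10 + 2 = 39, so its missing entry is 52 − 39 = 13.
Row 5: 4 + 11 + 5 + 13 + 6 + 10 = 49, so its missing entry is 52 − 49 = 3.
Row 6: 11 + 9 + 7 + 2 + 5 + 13 = 47, so its missing entry is 52 − 47 = 5.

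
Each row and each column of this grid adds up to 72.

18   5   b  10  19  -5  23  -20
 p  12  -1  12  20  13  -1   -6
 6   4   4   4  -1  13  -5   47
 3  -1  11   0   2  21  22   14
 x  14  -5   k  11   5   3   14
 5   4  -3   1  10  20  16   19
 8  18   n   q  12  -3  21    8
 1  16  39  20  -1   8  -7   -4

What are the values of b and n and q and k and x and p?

Row 1 has 18 + 5 + 10 + 19 − 5 + 23 − 20 = 50; the blank must be 72 − 50 = 22.
Column 3 has 22 − 1 + 4 + 11 − 5 − 3 + 39 = 67; the blank must be 72 − 67 = 5.
Row 2 has 12 − 1 + 12 + 20 + 13 − 1 − 6 = 49; the blank must be 72 − 49 = 23.
Column 1 has 18 + 23 + 6 + 3 + 5 + 8 + 1 = 64; the blank must be 72 − 64 = 8.
Row 5 has 8 + 14 − 5 + 11 + 5 + 3 + 14 = 50; the blank must be 72 − 50 = 22.
Row 7 has 8 + 18 + 5 + 12 − 3 + 21 + 8 = 69; the blank must be 72 − 69 = 3.

b = 22, n = 5, q = 3, k = 22, x = 8, p = 23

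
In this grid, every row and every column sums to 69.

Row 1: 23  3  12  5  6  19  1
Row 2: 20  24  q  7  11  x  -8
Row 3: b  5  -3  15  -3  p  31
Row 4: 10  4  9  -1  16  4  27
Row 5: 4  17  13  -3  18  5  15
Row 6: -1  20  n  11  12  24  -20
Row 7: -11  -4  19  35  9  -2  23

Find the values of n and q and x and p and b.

n = 23, q = -4, x = 19, p = 0, b = 24

Column 1: 23 + 20 + 10 + 4 − 1 − 11 = 45, so its missing entry is 69 − 45 = 24.
Row 3: 24 + 5 − 3 + 15 − 3 + 31 = 69, so its missing entry is 69 − 69 = 0.
Column 6: 19 + 0 + 4 + 5 + 24 − 2 = 50, so its missing entry is 69 − 50 = 19.
Row 2: 20 + 24 + 7 + 11 + 19 − 8 = 73, so its missing entry is 69 − 73 = -4.
Row 6: -1 + 20 + 11 + 12 + 24 − 20 = 46, so its missing entry is 69 − 46 = 23.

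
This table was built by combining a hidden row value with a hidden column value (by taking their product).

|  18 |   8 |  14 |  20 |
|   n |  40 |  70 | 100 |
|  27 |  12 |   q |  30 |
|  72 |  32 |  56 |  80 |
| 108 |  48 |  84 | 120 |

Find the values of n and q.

Each row is a constant multiple of every other row — this is a multiplication table with the headers hidden.
Row 2 is 100/20 = 5/1 times row 1, so its entry in column 1 is 18 × 5/1 = 90.
Row 3 is 30/20 = 3/2 times row 1, so its entry in column 3 is 14 × 3/2 = 21.

n = 90, q = 21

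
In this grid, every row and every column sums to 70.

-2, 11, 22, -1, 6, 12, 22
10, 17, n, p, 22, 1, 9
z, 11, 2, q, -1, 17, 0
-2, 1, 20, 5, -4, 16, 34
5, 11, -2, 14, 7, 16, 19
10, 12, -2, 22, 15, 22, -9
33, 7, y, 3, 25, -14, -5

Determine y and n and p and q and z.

The known cells in row 7 total 49, leaving 70 − 49 = 21 for the blank.
The known cells in column 3 total 61, leaving 70 − 61 = 9 for the blank.
The known cells in column 1 total 54, leaving 70 − 54 = 16 for the blank.
The known cells in row 3 total 45, leaving 70 − 45 = 25 for the blank.
The known cells in row 2 total 68, leaving 70 − 68 = 2 for the blank.

y = 21, n = 9, p = 2, q = 25, z = 16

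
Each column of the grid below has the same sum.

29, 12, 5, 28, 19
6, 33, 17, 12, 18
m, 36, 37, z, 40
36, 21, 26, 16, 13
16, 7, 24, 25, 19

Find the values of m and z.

m = 22, z = 28

Column 2 sums to 109 and so does column 3; that's the common total.
In column 1 the known cells total 87, leaving 109 − 87 = 22.
In column 4 the known cells total 81, leaving 109 − 81 = 28.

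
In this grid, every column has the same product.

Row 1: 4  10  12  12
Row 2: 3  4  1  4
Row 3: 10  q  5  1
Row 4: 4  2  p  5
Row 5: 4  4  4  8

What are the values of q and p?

Columns 1 and 4 each multiply to 1920, so every column has product 1920.
Column 2: 10×4×2×4 = 320, so the missing entry is 1920 ÷ 320 = 6.
Column 3: 12×1×5×4 = 240, so the missing entry is 1920 ÷ 240 = 8.

q = 6, p = 8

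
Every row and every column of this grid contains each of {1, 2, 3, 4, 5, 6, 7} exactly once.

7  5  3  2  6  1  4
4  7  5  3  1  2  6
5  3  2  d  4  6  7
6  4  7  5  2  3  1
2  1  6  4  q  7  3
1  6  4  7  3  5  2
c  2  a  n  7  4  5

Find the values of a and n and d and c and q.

a = 1, n = 6, d = 1, c = 3, q = 5

Cell (5,5): row 5 already has {1, 2, 3, 4, 6, 7} → 5.
For row 7, column 3: column 3 already has {2, 3, 4, 5, 6, 7}; that leaves 1.
Cell (3,4): row 3 already has {2, 3, 4, 5, 6, 7} → 1.
For row 7, column 1: column 1 already has {1, 2, 4, 5, 6, 7}; that leaves 3.
For row 7, column 4: row 7 already has {1, 2, 3, 4, 5, 7}; that leaves 6.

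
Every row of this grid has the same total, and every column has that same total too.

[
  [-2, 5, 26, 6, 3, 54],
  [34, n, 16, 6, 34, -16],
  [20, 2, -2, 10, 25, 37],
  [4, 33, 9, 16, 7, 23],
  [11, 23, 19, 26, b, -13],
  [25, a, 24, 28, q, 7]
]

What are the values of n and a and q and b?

Rows 1 and 3 both sum to 92, so that's the common total.
Row 5: 11 + 23 + 19 + 26 − 13 = 66, so its missing entry is 92 − 66 = 26.
Row 2: 34 + 16 + 6 + 34 − 16 = 74, so its missing entry is 92 − 74 = 18.
Column 5: 3 + 34 + 25 + 7 + 26 = 95, so its missing entry is 92 − 95 = -3.
Row 6: 25 + 24 + 28 − 3 + 7 = 81, so its missing entry is 92 − 81 = 11.

n = 18, a = 11, q = -3, b = 26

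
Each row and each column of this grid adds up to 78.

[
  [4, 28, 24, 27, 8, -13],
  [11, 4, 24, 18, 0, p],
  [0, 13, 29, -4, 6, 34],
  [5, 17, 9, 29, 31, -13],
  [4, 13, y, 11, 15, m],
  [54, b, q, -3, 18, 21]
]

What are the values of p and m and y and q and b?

Row 2: 11 + 4 + 24 + 18 + 0 = 57, so its missing entry is 78 − 57 = 21.
Column 2: 28 + 4 + 13 + 17 + 13 = 75, so its missing entry is 78 − 75 = 3.
Column 6: -13 + 21 + 34 − 13 + 21 = 50, so its missing entry is 78 − 50 = 28.
Row 5: 4 + 13 + 11 + 15 + 28 = 71, so its missing entry is 78 − 71 = 7.
Row 6: 54 + 3 − 3 + 18 + 21 = 93, so its missing entry is 78 − 93 = -15.

p = 21, m = 28, y = 7, q = -15, b = 3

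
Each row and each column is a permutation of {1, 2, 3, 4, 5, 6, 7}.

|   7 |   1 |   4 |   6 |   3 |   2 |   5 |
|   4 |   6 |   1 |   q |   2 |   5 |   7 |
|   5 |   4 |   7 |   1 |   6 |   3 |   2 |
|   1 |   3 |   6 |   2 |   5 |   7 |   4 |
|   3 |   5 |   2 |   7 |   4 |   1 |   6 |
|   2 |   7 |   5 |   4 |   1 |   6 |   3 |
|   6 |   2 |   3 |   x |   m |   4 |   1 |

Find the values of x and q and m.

x = 5, q = 3, m = 7

Cell (2,4): row 2 already has {1, 2, 4, 5, 6, 7} → 3.
At (row 7, col 4): column 4 already has {1, 2, 3, 4, 6, 7}, so the value is 5.
For row 7, column 5: row 7 already has {1, 2, 3, 4, 5, 6}; that leaves 7.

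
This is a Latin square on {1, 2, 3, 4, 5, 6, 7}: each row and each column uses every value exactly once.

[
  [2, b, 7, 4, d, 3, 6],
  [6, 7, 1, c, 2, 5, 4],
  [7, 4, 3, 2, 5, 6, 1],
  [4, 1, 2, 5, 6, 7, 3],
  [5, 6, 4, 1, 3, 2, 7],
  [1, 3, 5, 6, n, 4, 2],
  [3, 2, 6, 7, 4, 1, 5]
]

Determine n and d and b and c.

For row 1, column 2: column 2 already has {1, 2, 3, 4, 6, 7}; that leaves 5.
For row 2, column 4: row 2 already has {1, 2, 4, 5, 6, 7}; that leaves 3.
Cell (6,5): row 6 already has {1, 2, 3, 4, 5, 6} → 7.
For row 1, column 5: row 1 already has {2, 3, 4, 5, 6, 7}; that leaves 1.

n = 7, d = 1, b = 5, c = 3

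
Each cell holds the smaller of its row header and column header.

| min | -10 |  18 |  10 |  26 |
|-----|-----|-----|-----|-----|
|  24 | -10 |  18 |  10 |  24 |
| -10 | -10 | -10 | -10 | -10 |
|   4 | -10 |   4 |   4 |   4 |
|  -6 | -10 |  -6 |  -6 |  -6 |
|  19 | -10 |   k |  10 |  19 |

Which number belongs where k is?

min(19, 18) = 18.

18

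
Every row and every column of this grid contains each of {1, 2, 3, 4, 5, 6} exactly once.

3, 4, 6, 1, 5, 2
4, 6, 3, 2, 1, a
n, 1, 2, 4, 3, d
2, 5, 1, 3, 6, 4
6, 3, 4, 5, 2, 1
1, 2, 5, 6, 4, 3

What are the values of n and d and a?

n = 5, d = 6, a = 5

Cell (3,1): column 1 already has {1, 2, 3, 4, 6} → 5.
Cell (3,6): row 3 already has {1, 2, 3, 4, 5} → 6.
Cell (2,6): row 2 already has {1, 2, 3, 4, 6} → 5.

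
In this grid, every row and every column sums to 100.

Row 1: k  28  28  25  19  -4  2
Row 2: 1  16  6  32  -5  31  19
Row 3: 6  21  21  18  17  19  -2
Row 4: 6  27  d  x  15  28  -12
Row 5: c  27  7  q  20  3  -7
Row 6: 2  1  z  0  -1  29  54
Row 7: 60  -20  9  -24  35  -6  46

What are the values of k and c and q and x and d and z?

k = 2, c = 23, q = 27, x = 22, d = 14, z = 15

Row 1 has 28 + 28 + 25 + 19 − 4 + 2 = 98; the blank must be 100 − 98 = 2.
Column 1 has 2 + 1 + 6 + 6 + 2 + 60 = 77; the blank must be 100 − 77 = 23.
Row 5 has 23 + 27 + 7 + 20 + 3 − 7 = 73; the blank must be 100 − 73 = 27.
Column 4 has 25 + 32 + 18 + 27 + 0 − 24 = 78; the blank must be 100 − 78 = 22.
Row 4 has 6 + 27 + 22 + 15 + 28 − 12 = 86; the blank must be 100 − 86 = 14.
Row 6 has 2 + 1 + 0 − 1 + 29 + 54 = 85; the blank must be 100 − 85 = 15.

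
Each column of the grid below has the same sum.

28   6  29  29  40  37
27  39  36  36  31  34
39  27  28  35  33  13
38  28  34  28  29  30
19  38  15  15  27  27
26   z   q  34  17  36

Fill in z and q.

z = 39, q = 35

The complete columns each total 177.
Column 2 is missing 177 − 138 = 39 (since 6 + 39 + 27 + 28 + 38 = 138).
Column 3 is missing 177 − 142 = 35 (since 29 + 36 + 28 + 34 + 15 = 142).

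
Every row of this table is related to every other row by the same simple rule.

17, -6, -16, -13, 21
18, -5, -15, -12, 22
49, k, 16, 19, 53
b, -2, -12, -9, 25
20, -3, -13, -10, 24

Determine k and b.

k = 26, b = 21

The difference between any two rows is the same in every column — this is an addition table with the headers hidden.
Row 3 minus row 1 is 16 − (-16) = 32, so its entry in column 2 is -6 + 32 = 26.
Row 4 minus row 1 is -12 − (-16) = 4, so its entry in column 1 is 17 + 4 = 21.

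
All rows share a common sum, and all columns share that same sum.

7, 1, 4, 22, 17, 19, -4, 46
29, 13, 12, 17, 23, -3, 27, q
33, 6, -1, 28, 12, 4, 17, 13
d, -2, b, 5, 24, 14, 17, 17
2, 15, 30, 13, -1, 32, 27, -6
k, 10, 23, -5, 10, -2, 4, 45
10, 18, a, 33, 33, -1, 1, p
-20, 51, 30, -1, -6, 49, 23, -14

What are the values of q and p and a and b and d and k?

q = -6, p = 17, a = 1, b = 13, d = 24, k = 27

Rows 1 and 3 both sum to 112, so that's the common total.
Row 2: 29 + 13 + 12 + 17 + 23 − 3 + 27 = 118, so its missing entry is 112 − 118 = -6.
Column 8: 46 − 6 + 13 + 17 − 6 + 45 − 14 = 95, so its missing entry is 112 − 95 = 17.
Row 7: 10 + 18 + 33 + 33 − 1 + 1 + 17 = 111, so its missing entry is 112 − 111 = 1.
Row 6: 10 + 23 − 5 + 10 − 2 + 4 + 45 = 85, so its missing entry is 112 − 85 = 27.
Column 1: 7 + 29 + 33 + 2 + 27 + 10 − 20 = 88, so its missing entry is 112 − 88 = 24.
Row 4: 24 − 2 + 5 + 24 + 14 + 17 + 17 = 99, so its missing entry is 112 − 99 = 13.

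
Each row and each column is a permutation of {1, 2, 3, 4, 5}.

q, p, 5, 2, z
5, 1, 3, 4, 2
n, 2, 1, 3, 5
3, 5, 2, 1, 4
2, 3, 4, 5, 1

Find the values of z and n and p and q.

At (row 1, col 2): column 2 already has {1, 2, 3, 5}, so the value is 4.
Cell (3,1): row 3 already has {1, 2, 3, 5} → 4.
Cell (1,5): column 5 already has {1, 2, 4, 5} → 3.
Cell (1,1): row 1 already has {2, 3, 4, 5} → 1.

z = 3, n = 4, p = 4, q = 1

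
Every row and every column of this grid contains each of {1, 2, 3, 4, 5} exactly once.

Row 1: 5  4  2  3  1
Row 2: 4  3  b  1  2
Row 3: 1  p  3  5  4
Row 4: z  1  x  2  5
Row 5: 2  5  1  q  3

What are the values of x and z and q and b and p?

Cell (2,3): row 2 already has {1, 2, 3, 4} → 5.
Cell (3,2): row 3 already has {1, 3, 4, 5} → 2.
At (row 5, col 4): row 5 already has {1, 2, 3, 5}, so the value is 4.
Cell (4,1): column 1 already has {1, 2, 4, 5} → 3.
At (row 4, col 3): row 4 already has {1, 2, 3, 5}, so the value is 4.

x = 4, z = 3, q = 4, b = 5, p = 2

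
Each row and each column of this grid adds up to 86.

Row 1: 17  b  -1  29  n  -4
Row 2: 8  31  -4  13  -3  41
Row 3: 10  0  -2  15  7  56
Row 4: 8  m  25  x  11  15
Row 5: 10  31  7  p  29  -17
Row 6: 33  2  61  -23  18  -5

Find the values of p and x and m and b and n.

Column 5: -3 + 7 + 11 + 29 + 18 = 62, so its missing entry is 86 − 62 = 24.
Row 1: 17 − 1 + 29 + 24 − 4 = 65, so its missing entry is 86 − 65 = 21.
Row 5: 10 + 31 + 7 + 29 − 17 = 60, so its missing entry is 86 − 60 = 26.
Column 2: 21 + 31 + 0 + 31 + 2 = 85, so its missing entry is 86 − 85 = 1.
Row 4: 8 + 1 + 25 + 11 + 15 = 60, so its missing entry is 86 − 60 = 26.

p = 26, x = 26, m = 1, b = 21, n = 24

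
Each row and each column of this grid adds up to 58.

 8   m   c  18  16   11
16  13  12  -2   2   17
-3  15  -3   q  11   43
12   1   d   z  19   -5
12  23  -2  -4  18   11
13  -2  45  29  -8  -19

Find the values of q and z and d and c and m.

The known cells in column 2 total 50, leaving 58 − 50 = 8 for the blank.
The known cells in row 3 total 63, leaving 58 − 63 = -5 for the blank.
The known cells in row 1 total 61, leaving 58 − 61 = -3 for the blank.
The known cells in column 4 total 36, leaving 58 − 36 = 22 for the blank.
The known cells in row 4 total 49, leaving 58 − 49 = 9 for the blank.

q = -5, z = 22, d = 9, c = -3, m = 8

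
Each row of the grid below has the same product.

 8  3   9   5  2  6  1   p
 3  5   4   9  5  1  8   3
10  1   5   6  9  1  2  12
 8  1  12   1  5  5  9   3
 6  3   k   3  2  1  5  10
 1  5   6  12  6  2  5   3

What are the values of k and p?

k = 12, p = 5

Rows 4 and 6 each multiply to 64800, so every row has product 64800.
Row 5: 6×3×3×2×1×5×10 = 5400, so the missing entry is 64800 ÷ 5400 = 12.
Row 1: 8×3×9×5×2×6×1 = 12960, so the missing entry is 64800 ÷ 12960 = 5.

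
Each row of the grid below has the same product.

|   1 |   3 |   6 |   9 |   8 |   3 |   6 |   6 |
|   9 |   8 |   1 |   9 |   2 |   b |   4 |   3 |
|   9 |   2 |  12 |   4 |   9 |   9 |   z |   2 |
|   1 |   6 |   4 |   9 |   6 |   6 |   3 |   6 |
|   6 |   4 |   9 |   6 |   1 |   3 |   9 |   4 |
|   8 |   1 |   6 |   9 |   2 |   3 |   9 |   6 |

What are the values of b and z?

Rows 4 and 6 each multiply to 139968, so every row has product 139968.
Row 2: 9×8×1×9×2×4×3 = 15552, so the missing entry is 139968 ÷ 15552 = 9.
Row 3: 9×2×12×4×9×9×2 = 139968, so the missing entry is 139968 ÷ 139968 = 1.

b = 9, z = 1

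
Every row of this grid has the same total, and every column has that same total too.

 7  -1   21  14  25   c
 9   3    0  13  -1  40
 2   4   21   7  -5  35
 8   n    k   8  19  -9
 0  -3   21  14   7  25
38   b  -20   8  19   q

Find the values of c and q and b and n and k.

c = -2, q = -25, b = 44, n = 17, k = 21

Rows 2 and 3 both sum to 64, so that's the common total.
Row 1: 7 − 1 + 21 + 14 + 25 = 66, so its missing entry is 64 − 66 = -2.
Column 6: -2 + 40 + 35 − 9 + 25 = 89, so its missing entry is 64 − 89 = -25.
Row 6: 38 − 20 + 8 + 19 − 25 = 20, so its missing entry is 64 − 20 = 44.
Column 2: -1 + 3 + 4 − 3 + 44 = 47, so its missing entry is 64 − 47 = 17.
Row 4: 8 + 17 + 8 + 19 − 9 = 43, so its missing entry is 64 − 43 = 21.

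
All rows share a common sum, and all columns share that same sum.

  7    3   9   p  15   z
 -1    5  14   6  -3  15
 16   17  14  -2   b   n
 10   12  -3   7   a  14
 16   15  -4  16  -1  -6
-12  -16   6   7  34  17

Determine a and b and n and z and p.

a = -4, b = -5, n = -4, z = 0, p = 2

Rows 2 and 5 both sum to 36, so that's the common total.
The known cells in row 4 total 40, leaving 36 − 40 = -4 for the blank.
The known cells in column 5 total 41, leaving 36 − 41 = -5 for the blank.
The known cells in column 4 total 34, leaving 36 − 34 = 2 for the blank.
The known cells in row 1 total 36, leaving 36 − 36 = 0 for the blank.
The known cells in row 3 total 40, leaving 36 − 40 = -4 for the blank.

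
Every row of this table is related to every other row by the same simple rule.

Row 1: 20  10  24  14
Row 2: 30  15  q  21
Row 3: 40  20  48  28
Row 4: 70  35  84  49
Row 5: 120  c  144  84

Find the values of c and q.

c = 60, q = 36

Each row is a constant multiple of every other row — this is a multiplication table with the headers hidden.
Row 5 is 120/20 = 6/1 times row 1, so its entry in column 2 is 10 × 6/1 = 60.
Row 2 is 30/20 = 3/2 times row 1, so its entry in column 3 is 24 × 3/2 = 36.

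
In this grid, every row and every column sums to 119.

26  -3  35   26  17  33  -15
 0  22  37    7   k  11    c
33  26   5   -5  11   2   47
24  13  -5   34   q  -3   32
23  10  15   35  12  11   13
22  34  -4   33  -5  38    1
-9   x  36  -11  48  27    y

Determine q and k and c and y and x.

The known cells in row 4 total 95, leaving 119 − 95 = 24 for the blank.
The known cells in column 2 total 102, leaving 119 − 102 = 17 for the blank.
The known cells in column 5 total 107, leaving 119 − 107 = 12 for the blank.
The known cells in row 7 total 108, leaving 119 − 108 = 11 for the blank.
The known cells in row 2 total 89, leaving 119 − 89 = 30 for the blank.

q = 24, k = 12, c = 30, y = 11, x = 17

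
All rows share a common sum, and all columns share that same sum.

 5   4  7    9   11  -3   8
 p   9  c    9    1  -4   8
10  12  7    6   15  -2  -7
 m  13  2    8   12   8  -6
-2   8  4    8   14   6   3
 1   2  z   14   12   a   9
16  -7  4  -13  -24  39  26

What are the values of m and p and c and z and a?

Rows 1 and 3 both sum to 41, so that's the common total.
Column 6: -3 − 4 − 2 + 8 + 6 + 39 = 44, so its missing entry is 41 − 44 = -3.
Row 4: 13 + 2 + 8 + 12 + 8 − 6 = 37, so its missing entry is 41 − 37 = 4.
Column 1: 5 + 10 + 4 − 2 + 1 + 16 = 34, so its missing entry is 41 − 34 = 7.
Row 2: 7 + 9 + 9 + 1 − 4 + 8 = 30, so its missing entry is 41 − 30 = 11.
Row 6: 1 + 2 + 14 + 12 − 3 + 9 = 35, so its missing entry is 41 − 35 = 6.

m = 4, p = 7, c = 11, z = 6, a = -3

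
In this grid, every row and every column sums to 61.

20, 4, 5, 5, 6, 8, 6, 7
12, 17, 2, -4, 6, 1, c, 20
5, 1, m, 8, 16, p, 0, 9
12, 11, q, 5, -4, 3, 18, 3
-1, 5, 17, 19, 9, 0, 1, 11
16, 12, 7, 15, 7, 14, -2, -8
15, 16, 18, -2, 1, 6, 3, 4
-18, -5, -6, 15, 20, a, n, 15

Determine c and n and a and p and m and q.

Row 4 has 12 + 11 + 5 − 4 + 3 + 18 + 3 = 48; the blank must be 61 − 48 = 13.
Column 3 has 5 + 2 + 13 + 17 + 7 + 18 − 6 = 56; the blank must be 61 − 56 = 5.
Row 2 has 12 + 17 + 2 − 4 + 6 + 1 + 20 = 54; the blank must be 61 − 54 = 7.
Column 7 has 6 + 7 + 0 + 18 + 1 − 2 + 3 = 33; the blank must be 61 − 33 = 28.
Row 8 has -18 − 5 − 6 + 15 + 20 + 28 + 15 = 49; the blank must be 61 − 49 = 12.
Row 3 has 5 + 1 + 5 + 8 + 16 + 0 + 9 = 44; the blank must be 61 − 44 = 17.

c = 7, n = 28, a = 12, p = 17, m = 5, q = 13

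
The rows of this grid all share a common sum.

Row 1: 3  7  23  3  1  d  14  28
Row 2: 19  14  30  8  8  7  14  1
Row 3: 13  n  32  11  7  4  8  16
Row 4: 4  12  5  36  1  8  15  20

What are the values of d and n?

d = 22, n = 10

Row 2 sums to 101 and so does row 4; that's the common total.
In row 1 the known cells total 79, leaving 101 − 79 = 22.
In row 3 the known cells total 91, leaving 101 − 91 = 10.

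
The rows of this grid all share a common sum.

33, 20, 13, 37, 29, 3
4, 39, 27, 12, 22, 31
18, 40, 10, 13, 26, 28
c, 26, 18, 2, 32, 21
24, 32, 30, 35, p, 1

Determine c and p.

The complete rows each total 135.
Row 4 is missing 135 − 99 = 36 (since 26 + 18 + 2 + 32 + 21 = 99).
Row 5 is missing 135 − 122 = 13 (since 24 + 32 + 30 + 35 + 1 = 122).

c = 36, p = 13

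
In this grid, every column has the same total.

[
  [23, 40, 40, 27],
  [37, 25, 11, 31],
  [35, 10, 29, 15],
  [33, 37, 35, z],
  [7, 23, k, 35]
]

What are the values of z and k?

Column 1 sums to 135 and so does column 2; that's the common total.
In column 4 the known cells total 108, leaving 135 − 108 = 27.
In column 3 the known cells total 115, leaving 135 − 115 = 20.

z = 27, k = 20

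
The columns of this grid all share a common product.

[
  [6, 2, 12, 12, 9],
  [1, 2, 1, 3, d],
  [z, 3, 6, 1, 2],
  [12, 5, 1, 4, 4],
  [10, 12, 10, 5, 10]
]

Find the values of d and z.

d = 1, z = 1

Columns 2 and 3 each multiply to 720, so every column has product 720.
Column 5: 9×2×4×10 = 720, so the missing entry is 720 ÷ 720 = 1.
Column 1: 6×1×12×10 = 720, so the missing entry is 720 ÷ 720 = 1.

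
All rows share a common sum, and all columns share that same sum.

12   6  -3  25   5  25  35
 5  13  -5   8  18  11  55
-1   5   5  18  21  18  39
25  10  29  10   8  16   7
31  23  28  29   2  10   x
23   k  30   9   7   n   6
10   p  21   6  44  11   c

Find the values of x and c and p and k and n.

x = -18, c = -19, p = 32, k = 16, n = 14

Rows 1 and 2 both sum to 105, so that's the common total.
Column 6 has 25 + 11 + 18 + 16 + 10 + 11 = 91; the blank must be 105 − 91 = 14.
Row 5 has 31 + 23 + 28 + 29 + 2 + 10 = 123; the blank must be 105 − 123 = -18.
Row 6 has 23 + 30 + 9 + 7 + 14 + 6 = 89; the blank must be 105 − 89 = 16.
Column 2 has 6 + 13 + 5 + 10 + 23 + 16 = 73; the blank must be 105 − 73 = 32.
Row 7 has 10 + 32 + 21 + 6 + 44 + 11 = 124; the blank must be 105 − 124 = -19.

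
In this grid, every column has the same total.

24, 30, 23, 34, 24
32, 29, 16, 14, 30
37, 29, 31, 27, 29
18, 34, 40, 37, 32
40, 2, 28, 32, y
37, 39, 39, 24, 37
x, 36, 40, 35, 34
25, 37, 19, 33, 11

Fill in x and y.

x = 23, y = 39

The complete columns each total 236.
Column 1 is missing 236 − 213 = 23 (since 24 + 32 + 37 + 18 + 40 + 37 + 25 = 213).
Column 5 is missing 236 − 197 = 39 (since 24 + 30 + 29 + 32 + 37 + 34 + 11 = 197).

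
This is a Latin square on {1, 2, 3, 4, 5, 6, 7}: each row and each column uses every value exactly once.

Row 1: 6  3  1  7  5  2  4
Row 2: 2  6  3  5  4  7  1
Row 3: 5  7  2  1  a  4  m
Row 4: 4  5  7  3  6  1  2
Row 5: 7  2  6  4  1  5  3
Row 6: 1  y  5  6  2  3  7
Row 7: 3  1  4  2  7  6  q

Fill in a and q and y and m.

Cell (7,7): row 7 already has {1, 2, 3, 4, 6, 7} → 5.
Cell (3,5): column 5 already has {1, 2, 4, 5, 6, 7} → 3.
For row 3, column 7: row 3 already has {1, 2, 3, 4, 5, 7}; that leaves 6.
Cell (6,2): row 6 already has {1, 2, 3, 5, 6, 7} → 4.

a = 3, q = 5, y = 4, m = 6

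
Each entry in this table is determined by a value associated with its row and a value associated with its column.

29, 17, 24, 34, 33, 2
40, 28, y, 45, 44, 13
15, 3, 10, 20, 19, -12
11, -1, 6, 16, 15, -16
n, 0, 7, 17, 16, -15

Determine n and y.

n = 12, y = 35

The difference between any two rows is the same in every column — this is an addition table with the headers hidden.
Row 5 minus row 1 is 0 − 17 = -17, so its entry in column 1 is 29 + (-17) = 12.
Row 2 minus row 1 is 28 − 17 = 11, so its entry in column 3 is 24 + 11 = 35.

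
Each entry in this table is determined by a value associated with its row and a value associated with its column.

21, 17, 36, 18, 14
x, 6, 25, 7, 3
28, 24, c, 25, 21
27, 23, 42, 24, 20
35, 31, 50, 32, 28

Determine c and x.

c = 43, x = 10

The difference between any two rows is the same in every column — this is an addition table with the headers hidden.
Row 3 minus row 1 is 21 − 14 = 7, so its entry in column 3 is 36 + 7 = 43.
Row 2 minus row 1 is 3 − 14 = -11, so its entry in column 1 is 21 + (-11) = 10.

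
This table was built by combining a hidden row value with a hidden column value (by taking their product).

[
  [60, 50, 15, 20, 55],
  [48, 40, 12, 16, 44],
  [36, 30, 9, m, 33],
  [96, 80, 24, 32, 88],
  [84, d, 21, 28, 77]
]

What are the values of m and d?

Each row is a constant multiple of every other row — this is a multiplication table with the headers hidden.
Row 3 is 33/55 = 3/5 times row 1, so its entry in column 4 is 20 × 3/5 = 12.
Row 5 is 77/55 = 7/5 times row 1, so its entry in column 2 is 50 × 7/5 = 70.

m = 12, d = 70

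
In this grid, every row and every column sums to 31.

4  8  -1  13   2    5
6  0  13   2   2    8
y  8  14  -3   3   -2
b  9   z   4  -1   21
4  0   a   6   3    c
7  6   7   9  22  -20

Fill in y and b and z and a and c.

y = 11, b = -1, z = -1, a = -1, c = 19

Row 3 has 8 + 14 − 3 + 3 − 2 = 20; the blank must be 31 − 20 = 11.
Column 1 has 4 + 6 + 11 + 4 + 7 = 32; the blank must be 31 − 32 = -1.
Column 6 has 5 + 8 − 2 + 21 − 20 = 12; the blank must be 31 − 12 = 19.
Row 5 has 4 + 0 + 6 + 3 + 19 = 32; the blank must be 31 − 32 = -1.
Row 4 has -1 + 9 + 4 − 1 + 21 = 32; the blank must be 31 − 32 = -1.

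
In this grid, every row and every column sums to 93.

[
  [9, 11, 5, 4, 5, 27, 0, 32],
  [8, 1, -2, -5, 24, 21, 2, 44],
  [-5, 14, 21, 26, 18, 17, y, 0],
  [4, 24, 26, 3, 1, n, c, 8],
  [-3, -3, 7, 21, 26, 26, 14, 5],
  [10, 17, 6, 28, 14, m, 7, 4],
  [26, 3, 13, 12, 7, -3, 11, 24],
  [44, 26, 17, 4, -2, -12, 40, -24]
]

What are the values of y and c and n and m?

y = 2, c = 17, n = 10, m = 7

Row 6 has 10 + 17 + 6 + 28 + 14 + 7 + 4 = 86; the blank must be 93 − 86 = 7.
Row 3 has -5 + 14 + 21 + 26 + 18 + 17 + 0 = 91; the blank must be 93 − 91 = 2.
Column 6 has 27 + 21 + 17 + 26 + 7 − 3 − 12 = 83; the blank must be 93 − 83 = 10.
Row 4 has 4 + 24 + 26 + 3 + 1 + 10 + 8 = 76; the blank must be 93 − 76 = 17.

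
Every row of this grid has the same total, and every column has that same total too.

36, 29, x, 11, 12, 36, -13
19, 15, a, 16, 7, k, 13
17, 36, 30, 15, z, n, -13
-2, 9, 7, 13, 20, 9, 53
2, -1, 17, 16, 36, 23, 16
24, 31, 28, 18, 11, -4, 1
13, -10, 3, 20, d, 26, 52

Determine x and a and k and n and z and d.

x = -2, a = 26, k = 13, n = 6, z = 18, d = 5

Rows 4 and 5 both sum to 109, so that's the common total.
The known cells in row 7 total 104, leaving 109 − 104 = 5 for the blank.
The known cells in column 5 total 91, leaving 109 − 91 = 18 for the blank.
The known cells in row 1 total 111, leaving 109 − 111 = -2 for the blank.
The known cells in column 3 total 83, leaving 109 − 83 = 26 for the blank.
The known cells in row 2 total 96, leaving 109 − 96 = 13 for the blank.
The known cells in row 3 total 103, leaving 109 − 103 = 6 for the blank.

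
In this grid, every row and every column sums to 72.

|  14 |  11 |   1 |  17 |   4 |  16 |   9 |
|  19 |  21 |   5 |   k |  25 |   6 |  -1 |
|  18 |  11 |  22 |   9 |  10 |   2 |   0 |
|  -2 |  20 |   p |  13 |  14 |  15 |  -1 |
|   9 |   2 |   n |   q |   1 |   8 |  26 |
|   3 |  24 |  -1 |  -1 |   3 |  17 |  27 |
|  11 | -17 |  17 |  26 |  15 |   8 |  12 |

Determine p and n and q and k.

p = 13, n = 15, q = 11, k = -3

Row 4 has -2 + 20 + 13 + 14 + 15 − 1 = 59; the blank must be 72 − 59 = 13.
Row 2 has 19 + 21 + 5 + 25 + 6 − 1 = 75; the blank must be 72 − 75 = -3.
Column 3 has 1 + 5 + 22 + 13 − 1 + 17 = 57; the blank must be 72 − 57 = 15.
Row 5 has 9 + 2 + 15 + 1 + 8 + 26 = 61; the blank must be 72 − 61 = 11.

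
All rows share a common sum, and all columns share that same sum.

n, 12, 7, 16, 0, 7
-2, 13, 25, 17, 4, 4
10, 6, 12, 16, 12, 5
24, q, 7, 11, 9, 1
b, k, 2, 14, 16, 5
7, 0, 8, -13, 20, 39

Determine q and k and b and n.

Rows 2 and 3 both sum to 61, so that's the common total.
The known cells in row 4 total 52, leaving 61 − 52 = 9 for the blank.
The known cells in column 2 total 40, leaving 61 − 40 = 21 for the blank.
The known cells in row 5 total 58, leaving 61 − 58 = 3 for the blank.
The known cells in row 1 total 42, leaving 61 − 42 = 19 for the blank.

q = 9, k = 21, b = 3, n = 19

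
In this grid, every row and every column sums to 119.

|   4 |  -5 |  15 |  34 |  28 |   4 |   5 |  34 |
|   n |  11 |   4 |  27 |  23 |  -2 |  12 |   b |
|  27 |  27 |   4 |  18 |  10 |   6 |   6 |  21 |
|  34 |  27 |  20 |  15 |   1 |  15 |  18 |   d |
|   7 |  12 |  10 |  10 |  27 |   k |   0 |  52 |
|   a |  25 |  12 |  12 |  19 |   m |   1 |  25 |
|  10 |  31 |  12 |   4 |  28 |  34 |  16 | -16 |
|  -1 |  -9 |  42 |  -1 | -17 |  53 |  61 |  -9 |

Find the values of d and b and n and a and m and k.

d = -11, b = 23, n = 21, a = 17, m = 8, k = 1

Row 4 has 34 + 27 + 20 + 15 + 1 + 15 + 18 = 130; the blank must be 119 − 130 = -11.
Column 8 has 34 + 21 − 11 + 52 + 25 − 16 − 9 = 96; the blank must be 119 − 96 = 23.
Row 5 has 7 + 12 + 10 + 10 + 27 + 0 + 52 = 118; the blank must be 119 − 118 = 1.
Column 6 has 4 − 2 + 6 + 15 + 1 + 34 + 53 = 111; the blank must be 119 − 111 = 8.
Row 6 has 25 + 12 + 12 + 19 + 8 + 1 + 25 = 102; the blank must be 119 − 102 = 17.
Row 2 has 11 + 4 + 27 + 23 − 2 + 12 + 23 = 98; the blank must be 119 − 98 = 21.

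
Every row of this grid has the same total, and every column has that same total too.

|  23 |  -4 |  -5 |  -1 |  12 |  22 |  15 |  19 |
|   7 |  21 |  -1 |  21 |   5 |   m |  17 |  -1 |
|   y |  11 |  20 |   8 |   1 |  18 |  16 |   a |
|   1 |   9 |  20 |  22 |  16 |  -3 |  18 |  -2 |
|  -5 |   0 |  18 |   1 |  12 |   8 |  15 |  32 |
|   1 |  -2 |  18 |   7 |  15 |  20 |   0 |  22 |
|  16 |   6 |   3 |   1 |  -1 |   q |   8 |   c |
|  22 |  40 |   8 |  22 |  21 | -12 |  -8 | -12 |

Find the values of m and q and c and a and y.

Rows 1 and 4 both sum to 81, so that's the common total.
Row 2: 7 + 21 − 1 + 21 + 5 + 17 − 1 = 69, so its missing entry is 81 − 69 = 12.
Column 6: 22 + 12 + 18 − 3 + 8 + 20 − 12 = 65, so its missing entry is 81 − 65 = 16.
Column 1: 23 + 7 + 1 − 5 + 1 + 16 + 22 = 65, so its missing entry is 81 − 65 = 16.
Row 3: 16 + 11 + 20 + 8 + 1 + 18 + 16 = 90, so its missing entry is 81 − 90 = -9.
Row 7: 16 + 6 + 3 + 1 − 1 + 16 + 8 = 49, so its missing entry is 81 − 49 = 32.

m = 12, q = 16, c = 32, a = -9, y = 16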